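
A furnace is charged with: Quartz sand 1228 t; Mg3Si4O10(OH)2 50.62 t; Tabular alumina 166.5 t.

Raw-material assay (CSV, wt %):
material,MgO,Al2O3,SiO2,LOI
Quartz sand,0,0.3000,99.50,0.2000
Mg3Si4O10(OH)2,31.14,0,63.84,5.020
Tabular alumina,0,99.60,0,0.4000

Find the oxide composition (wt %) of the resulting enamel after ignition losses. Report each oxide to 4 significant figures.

Glass mass = 1439 t (batch 1445 − LOI 5.663).
Composition: MgO 1.095%, Al2O3 11.78%, SiO2 87.13%

In-progress results appear with 4-significant-digit rounding on the page; the working math carries exact precision at every stage; each reported value is rounded just once — all derived quantities are carried using the weight values for 1439 t of glass at full precision (LOI, the yield, the three compositions, glass mass, the totals) as written in problem or answer.
Per-oxide mass from batch:
  MgO: 50.62·0.3114 = 15.76 t
  Al2O3: 1228·0.003000 + 166.5·0.9960 = 169.5 t
  SiO2: 1228·0.9950 + 50.62·0.6384 = 1254 t
LOI: 1228·0.002000 + 50.62·0.05020 + 166.5·0.004000 = 5.663 t
Net of LOI, the glass mass = 1445 − 5.663 = 1439 t (equal to the oxide-mass sum)
percent by weight: oxide/glass ×100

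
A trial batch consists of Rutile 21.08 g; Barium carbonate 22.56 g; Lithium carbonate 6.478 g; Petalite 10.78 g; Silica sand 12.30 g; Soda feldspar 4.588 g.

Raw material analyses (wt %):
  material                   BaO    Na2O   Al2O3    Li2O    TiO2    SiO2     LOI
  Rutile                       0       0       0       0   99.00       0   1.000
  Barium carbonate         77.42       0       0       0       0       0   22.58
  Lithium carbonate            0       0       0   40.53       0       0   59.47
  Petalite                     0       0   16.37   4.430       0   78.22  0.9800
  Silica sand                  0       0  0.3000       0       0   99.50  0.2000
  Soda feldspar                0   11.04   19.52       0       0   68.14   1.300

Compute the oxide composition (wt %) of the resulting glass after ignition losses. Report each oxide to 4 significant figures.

Glass mass = 68.44 g (batch 77.79 − LOI 9.347).
Composition: BaO 25.52%, Na2O 0.7401%, Al2O3 3.941%, Li2O 4.534%, TiO2 30.49%, SiO2 34.77%

The working math carries full float precision throughout — intermediates are printed rounded to 4 significant digits when written out; each reported result is rounded a single time — all derived quantities (the yield, glass mass, the totals, LOI, the six compositions) are rebuilt from the weighed amounts on 68.44 g of glass at full float precision, exactly as printed in either problem or answer.
Mass of each oxide from the mix:
  BaO: 22.56·0.7742 = 17.47 g
  Na2O: 4.588·0.1104 = 0.5065 g
  Al2O3: 10.78·0.1637 + 12.30·0.003000 + 4.588·0.1952 = 2.697 g
  Li2O: 6.478·0.4053 + 10.78·0.04430 = 3.103 g
  TiO2: 21.08·0.9900 = 20.87 g
  SiO2: 10.78·0.7822 + 12.30·0.9950 + 4.588·0.6814 = 23.80 g
LOI: 21.08·0.01000 + 22.56·0.2258 + 6.478·0.5947 + 10.78·0.009800 + 12.30·0.002000 + 4.588·0.01300 = 9.347 g
Glass = total batch minus LOI = 77.79 − 9.347 = 68.44 g (equal to the oxide-mass sum)
each oxide over glass, ×100, is wt %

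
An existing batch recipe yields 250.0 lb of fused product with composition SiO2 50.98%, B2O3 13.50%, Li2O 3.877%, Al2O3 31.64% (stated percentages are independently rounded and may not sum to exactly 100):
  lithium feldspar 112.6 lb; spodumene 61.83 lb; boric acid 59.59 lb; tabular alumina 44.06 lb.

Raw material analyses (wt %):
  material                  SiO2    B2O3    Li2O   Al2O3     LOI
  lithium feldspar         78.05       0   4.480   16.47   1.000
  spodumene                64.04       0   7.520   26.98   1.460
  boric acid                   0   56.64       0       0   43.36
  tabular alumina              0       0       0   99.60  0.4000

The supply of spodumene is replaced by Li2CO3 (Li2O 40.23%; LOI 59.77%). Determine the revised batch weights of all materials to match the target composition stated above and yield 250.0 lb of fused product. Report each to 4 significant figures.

Revised batch per 250.0 lb fused product:
  lithium feldspar: 163.3 lb
  Li2CO3: 5.908 lb
  boric acid: 59.59 lb
  tabular alumina: 52.42 lb
Total batch = 281.2 lb; LOI loss = 31.21 lb

The intermediate values are displayed, rounded to four significant digits, between the steps. All internal work maintains full float precision all the way through. Exactly one rounding is applied to each reported result; derived quantities, including glass mass, ignition loss, totals, four oxide percentages, the yield, are re-derived from the weighed amounts for 250.0 lb of glass at exact precision as given in question or answer.
Target oxide masses per 250.0 lb fused product:
  SiO2: 50.98% × 250.0 = 127.4 lb
  B2O3: 13.50% × 250.0 = 33.75 lb
  Li2O: 3.877% × 250.0 = 9.692 lb
  Al2O3: 31.64% × 250.0 = 79.10 lb
Mass-balance tally per oxide given the weights on record, against the basis in use (sum by sum, the targets are met modulo rounding of the values):
  SiO2: 163.3·0.7805 = 127.5 lb (target 127.4 lb)
  B2O3: 59.59·0.5664 = 33.75 lb (target 33.75 lb)
  Li2O: 163.3·0.04480 + 5.908·0.4023 = 9.693 lb (target 9.692 lb)
  Al2O3: 163.3·0.1647 + 52.42·0.9960 = 79.11 lb (target 79.10 lb)
Glass-mass closure: total charge less LOI = 250.0 lb (summing oxide targets gives 250.0 lb; versus the stated basis of 250.0 lb — deltas are rounding alone).
Summing the batch: Σ batch = 281.2 lb; ignition loss, Σ(batch × LOI) = 31.21 lb; as yield: glass ÷ batch → 88.90%.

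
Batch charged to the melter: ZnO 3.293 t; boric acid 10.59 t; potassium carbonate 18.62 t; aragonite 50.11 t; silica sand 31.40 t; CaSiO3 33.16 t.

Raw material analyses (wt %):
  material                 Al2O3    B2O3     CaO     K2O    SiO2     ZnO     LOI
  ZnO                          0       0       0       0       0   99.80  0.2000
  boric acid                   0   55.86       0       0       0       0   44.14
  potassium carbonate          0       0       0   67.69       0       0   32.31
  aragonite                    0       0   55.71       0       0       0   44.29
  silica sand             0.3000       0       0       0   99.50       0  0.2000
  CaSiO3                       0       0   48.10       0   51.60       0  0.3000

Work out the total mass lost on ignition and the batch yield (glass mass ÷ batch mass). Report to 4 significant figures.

The working math holds exact precision from start to finish. Working values are shown rounded to 4 significant digits when written out. Each reported figure takes a single rounding. The derived quantities are rebuilt using the weight values at 114.1 t of glass at full precision (ignition loss, net glass mass, six oxide percentages, the yield, totals), as given in the question or the answer.
Each material's LOI contribution:
  ZnO: 3.293 × 0.002000 = 0.006586 t
  boric acid: 10.59 × 0.4414 = 4.674 t
  potassium carbonate: 18.62 × 0.3231 = 6.016 t
  aragonite: 50.11 × 0.4429 = 22.19 t
  silica sand: 31.40 × 0.002000 = 0.06280 t
  CaSiO3: 33.16 × 0.003000 = 0.09948 t
Total LOI = 33.05 t
Glass = batch − LOI = 147.2 − 33.05 = 114.1 t

LOI loss = 33.05 t; glass = 114.1 t; yield = 77.54%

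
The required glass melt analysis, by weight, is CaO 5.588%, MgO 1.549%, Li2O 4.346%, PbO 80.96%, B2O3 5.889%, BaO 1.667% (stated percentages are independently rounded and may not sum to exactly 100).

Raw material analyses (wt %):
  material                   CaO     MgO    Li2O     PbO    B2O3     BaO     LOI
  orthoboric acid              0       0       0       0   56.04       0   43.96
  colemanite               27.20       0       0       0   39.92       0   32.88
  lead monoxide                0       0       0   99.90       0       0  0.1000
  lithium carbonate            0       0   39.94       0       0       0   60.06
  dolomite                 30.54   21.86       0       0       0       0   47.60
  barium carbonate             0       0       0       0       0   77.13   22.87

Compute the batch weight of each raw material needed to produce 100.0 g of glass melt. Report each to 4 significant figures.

Batch per 100.0 g glass melt:
  orthoboric acid: 1.542 g
  colemanite: 12.59 g
  lead monoxide: 81.04 g
  lithium carbonate: 10.88 g
  dolomite: 7.086 g
  barium carbonate: 2.161 g
Total batch = 115.3 g; LOI loss = 15.30 g; yield = 86.73%

Working values are displayed (rounded to four significant digits) in the printout; all internal work runs at full precision through every step; every reported value takes a single rounding; the derived quantities, including net glass mass, the yield, ignition loss, six oxide percentages, the totals, are computed from the weighed amounts at 100.0 g of glass at full float precision as quoted within problem or answer.
Oxide-by-oxide targets in 100.0 g glass melt:
  CaO: 5.588% × 100.0 = 5.588 g
  MgO: 1.549% × 100.0 = 1.549 g
  Li2O: 4.346% × 100.0 = 4.346 g
  PbO: 80.96% × 100.0 = 80.96 g
  B2O3: 5.889% × 100.0 = 5.889 g
  BaO: 1.667% × 100.0 = 1.667 g
Verifying the oxide balance from the weights as reported, versus the basis set out (every target is met by its sum up to rounding of the answer):
  CaO: 12.59·0.2720 + 7.086·0.3054 = 5.589 g (target 5.588 g)
  MgO: 7.086·0.2186 = 1.549 g (target 1.549 g)
  Li2O: 10.88·0.3994 = 4.345 g (target 4.346 g)
  PbO: 81.04·0.9990 = 80.96 g (target 80.96 g)
  B2O3: 1.542·0.5604 + 12.59·0.3992 = 5.890 g (target 5.889 g)
  BaO: 2.161·0.7713 = 1.667 g (target 1.667 g)
Glass-mass closure: total batch − LOI = 100.0 g (the targets, summed, come to 100.0 g; basis as stated: 100.0 g — a pure rounding effect).
Whole-batch sum: Σ batch = 115.3 g; LOI loss = Σ batch·LOI = 15.30 g; yield: glass divided by total = 86.73%.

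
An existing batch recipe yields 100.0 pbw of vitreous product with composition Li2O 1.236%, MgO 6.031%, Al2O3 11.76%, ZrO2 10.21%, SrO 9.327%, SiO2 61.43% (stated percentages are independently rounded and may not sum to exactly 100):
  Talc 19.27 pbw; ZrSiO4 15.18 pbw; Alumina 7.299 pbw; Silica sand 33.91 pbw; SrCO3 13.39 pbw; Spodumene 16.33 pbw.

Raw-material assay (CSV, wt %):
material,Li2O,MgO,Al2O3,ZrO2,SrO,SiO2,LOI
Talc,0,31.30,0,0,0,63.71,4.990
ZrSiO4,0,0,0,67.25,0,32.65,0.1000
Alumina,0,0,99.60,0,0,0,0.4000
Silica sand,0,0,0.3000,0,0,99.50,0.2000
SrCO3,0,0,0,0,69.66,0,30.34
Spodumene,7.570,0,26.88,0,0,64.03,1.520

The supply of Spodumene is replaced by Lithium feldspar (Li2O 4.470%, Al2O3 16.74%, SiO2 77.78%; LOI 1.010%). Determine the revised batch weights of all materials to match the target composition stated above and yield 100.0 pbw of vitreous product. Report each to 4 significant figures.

Revised batch per 100.0 pbw vitreous product:
  Talc: 19.27 pbw
  ZrSiO4: 15.18 pbw
  Alumina: 7.091 pbw
  Silica sand: 22.80 pbw
  SrCO3: 13.39 pbw
  Lithium feldspar: 27.65 pbw
Total batch = 105.4 pbw; LOI loss = 5.393 pbw

The working math keeps full precision at each step; the intermediate values are displayed rounded to four significant digits when written out; each reported number sees exactly one rounding. Derived quantities, which include yield, the totals, the six compositions, net glass mass, ignition loss, are re-derived in exact precision, as set out in problem or answer, from the weighed amounts per 100.0 pbw of glass.
Oxide-by-oxide targets in 100.0 pbw vitreous product:
  Li2O: 1.236% × 100.0 = 1.236 pbw
  MgO: 6.031% × 100.0 = 6.031 pbw
  Al2O3: 11.76% × 100.0 = 11.76 pbw
  ZrO2: 10.21% × 100.0 = 10.21 pbw
  SrO: 9.327% × 100.0 = 9.327 pbw
  SiO2: 61.43% × 100.0 = 61.43 pbw
Verifying the oxide balance working from each reported weight, versus the basis set out (sum by sum, the targets are met within answer rounding):
  Li2O: 27.65·0.04470 = 1.236 pbw (target 1.236 pbw)
  MgO: 19.27·0.3130 = 6.032 pbw (target 6.031 pbw)
  Al2O3: 7.091·0.9960 + 22.80·0.003000 + 27.65·0.1674 = 11.76 pbw (target 11.76 pbw)
  ZrO2: 15.18·0.6725 = 10.21 pbw (target 10.21 pbw)
  SrO: 13.39·0.6966 = 9.327 pbw (target 9.327 pbw)
  SiO2: 19.27·0.6371 + 15.18·0.3265 + 22.80·0.9950 + 27.65·0.7778 = 61.43 pbw (target 61.43 pbw)
The glass-mass cross-check: batch Σ − ignition loss = 99.99 pbw (oxide target masses add up to 99.99 pbw; stated basis 100.0 pbw — deltas are rounding alone).
Total batch = Σ batch = 105.4 pbw; Σ batch·LOI gives LOI loss = 5.393 pbw; yield = glass ÷ total batch = 94.88%.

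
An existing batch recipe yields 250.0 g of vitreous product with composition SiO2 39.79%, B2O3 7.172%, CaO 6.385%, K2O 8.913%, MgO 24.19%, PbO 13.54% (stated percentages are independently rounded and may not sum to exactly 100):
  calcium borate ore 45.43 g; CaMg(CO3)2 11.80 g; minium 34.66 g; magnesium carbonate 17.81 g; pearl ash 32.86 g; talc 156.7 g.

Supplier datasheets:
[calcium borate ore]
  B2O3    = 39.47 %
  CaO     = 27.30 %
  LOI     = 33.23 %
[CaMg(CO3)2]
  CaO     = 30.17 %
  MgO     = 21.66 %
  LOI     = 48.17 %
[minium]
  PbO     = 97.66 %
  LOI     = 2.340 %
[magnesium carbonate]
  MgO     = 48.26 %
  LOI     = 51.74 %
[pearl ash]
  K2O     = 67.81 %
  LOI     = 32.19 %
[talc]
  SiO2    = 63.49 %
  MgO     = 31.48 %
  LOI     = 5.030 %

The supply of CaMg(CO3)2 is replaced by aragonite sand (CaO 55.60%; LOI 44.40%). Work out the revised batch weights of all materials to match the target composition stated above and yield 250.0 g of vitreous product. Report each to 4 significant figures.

Mid-chain values are displayed, rounded to 4 significant digits, between the steps. All internal work runs at full precision all the way through. Every reported number takes a single rounding — the derived quantities are re-derived at full precision (six oxide percentages, the totals, glass mass, yield, ignition loss) from the batch weights per 250.0 g of glass, exactly as printed in the problem or answer text.
The oxide mass targets at 250.0 g vitreous product:
  SiO2: 39.79% × 250.0 = 99.48 g
  B2O3: 7.172% × 250.0 = 17.93 g
  CaO: 6.385% × 250.0 = 15.96 g
  K2O: 8.913% × 250.0 = 22.28 g
  MgO: 24.19% × 250.0 = 60.48 g
  PbO: 13.54% × 250.0 = 33.85 g
Sums-versus-targets review applying the batch weights above, on the stated basis (every target is met by its sum modulo rounding of the values):
  SiO2: 156.7·0.6349 = 99.49 g (target 99.48 g)
  B2O3: 45.43·0.3947 = 17.93 g (target 17.93 g)
  CaO: 45.43·0.2730 + 6.405·0.5560 = 15.96 g (target 15.96 g)
  K2O: 32.86·0.6781 = 22.28 g (target 22.28 g)
  MgO: 23.11·0.4826 + 156.7·0.3148 = 60.48 g (target 60.48 g)
  PbO: 34.66·0.9766 = 33.85 g (target 33.85 g)
Consistency of the glass mass: batch total minus LOI = 250.0 g (oxide target masses add up to 250.0 g; basis as stated: 250.0 g — rounding explains the deltas).
Batch total: Σ batch = 299.2 g; LOI removed, Σ of batch·LOI: 49.17 g; the yield ratio, glass ÷ batch: 83.56%.

Revised batch per 250.0 g vitreous product:
  calcium borate ore: 45.43 g
  aragonite sand: 6.405 g
  minium: 34.66 g
  magnesium carbonate: 23.11 g
  pearl ash: 32.86 g
  talc: 156.7 g
Total batch = 299.2 g; LOI loss = 49.17 g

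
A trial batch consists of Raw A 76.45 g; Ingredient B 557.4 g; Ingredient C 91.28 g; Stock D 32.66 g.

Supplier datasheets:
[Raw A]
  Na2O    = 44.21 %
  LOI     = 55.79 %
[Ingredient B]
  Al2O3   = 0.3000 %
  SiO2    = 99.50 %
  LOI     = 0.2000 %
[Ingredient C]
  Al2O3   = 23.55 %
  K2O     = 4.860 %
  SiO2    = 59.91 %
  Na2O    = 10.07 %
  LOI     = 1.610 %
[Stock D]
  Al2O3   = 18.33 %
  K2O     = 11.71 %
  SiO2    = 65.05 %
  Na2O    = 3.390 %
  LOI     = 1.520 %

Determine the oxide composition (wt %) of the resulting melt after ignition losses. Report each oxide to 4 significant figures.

Glass mass = 712.1 g (batch 757.8 − LOI 45.73).
Composition: Al2O3 4.095%, K2O 1.160%, SiO2 88.55%, Na2O 6.193%

The intermediate values appear rounded to 4 significant digits at each printed step; all internal work carries exact precision in all steps — every reported figure is rounded just once; derived quantities (the four compositions, the totals, ignition loss, the yield, glass mass) are computed starting from the weights on 712.1 g of glass at exact precision as they appear in the problem or answer text.
Delivered oxide masses:
  Al2O3: 557.4·0.003000 + 91.28·0.2355 + 32.66·0.1833 = 29.16 g
  K2O: 91.28·0.04860 + 32.66·0.1171 = 8.261 g
  SiO2: 557.4·0.9950 + 91.28·0.5991 + 32.66·0.6505 = 630.5 g
  Na2O: 76.45·0.4421 + 91.28·0.1007 + 32.66·0.03390 = 44.10 g
LOI: 76.45·0.5579 + 557.4·0.002000 + 91.28·0.01610 + 32.66·0.01520 = 45.73 g
Glass = total batch minus LOI = 757.8 − 45.73 = 712.1 g (matching Σ of the oxides)
percent by weight: oxide/glass ×100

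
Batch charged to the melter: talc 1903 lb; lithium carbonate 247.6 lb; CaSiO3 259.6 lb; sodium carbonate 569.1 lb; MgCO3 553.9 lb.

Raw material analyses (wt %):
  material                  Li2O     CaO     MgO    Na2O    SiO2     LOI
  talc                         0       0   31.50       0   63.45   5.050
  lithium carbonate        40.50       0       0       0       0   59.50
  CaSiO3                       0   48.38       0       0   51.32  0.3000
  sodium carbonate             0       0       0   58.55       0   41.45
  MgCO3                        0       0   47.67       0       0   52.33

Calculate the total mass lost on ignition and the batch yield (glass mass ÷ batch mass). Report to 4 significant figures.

LOI loss = 770.0 lb; glass = 2763 lb; yield = 78.21%

All internal work runs at full float precision at all times; values along the way are shown, rounded to 4 significant digits, in the working — a single rounding yields every reported number — all derived quantities are re-derived at exact precision (net glass mass, totals, LOI, five oxide percentages, the yield) from the weighed amounts per 2763 lb of glass, as set out in either problem or answer.
Per-material ignition loss:
  talc: 1903 × 0.05050 = 96.10 lb
  lithium carbonate: 247.6 × 0.5950 = 147.3 lb
  CaSiO3: 259.6 × 0.003000 = 0.7788 lb
  sodium carbonate: 569.1 × 0.4145 = 235.9 lb
  MgCO3: 553.9 × 0.5233 = 289.9 lb
Total LOI = 770.0 lb
Glass = batch − LOI = 3533 − 770.0 = 2763 lb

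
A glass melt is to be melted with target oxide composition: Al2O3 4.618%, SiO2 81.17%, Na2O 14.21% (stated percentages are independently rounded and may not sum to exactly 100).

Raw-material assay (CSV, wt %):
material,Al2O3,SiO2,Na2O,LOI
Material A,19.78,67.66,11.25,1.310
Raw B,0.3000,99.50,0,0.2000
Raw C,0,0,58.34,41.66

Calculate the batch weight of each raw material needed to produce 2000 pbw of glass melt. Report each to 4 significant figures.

All internal work carries exact precision at every stage. Values along the way are displayed rounded to four significant figures — every reported result includes exactly one rounding. Derived quantities, which include LOI, yield, the totals, net glass mass, the three compositions, are rebuilt at full float precision, exactly as shown in the problem or answer text, using the weight values at 2000 pbw of glass.
Target masses of each oxide per 2000 pbw glass melt:
  Al2O3: 4.618% × 2000 = 92.36 pbw
  SiO2: 81.17% × 2000 = 1623 pbw
  Na2O: 14.21% × 2000 = 284.2 pbw
Mass-balance tally per oxide per the reported batch figures, per the basis as stated (delivered sums recover each target inside rounding margins):
  Al2O3: 446.8·0.1978 + 1328·0.003000 = 92.36 pbw (target 92.36 pbw)
  SiO2: 446.8·0.6766 + 1328·0.9950 = 1624 pbw (target 1623 pbw)
  Na2O: 446.8·0.1125 + 401.0·0.5834 = 284.2 pbw (target 284.2 pbw)
Glass mass check: whole batch net of LOI = 2000 pbw (the Σ of target masses is 2000 pbw; versus the stated basis of 2000 pbw — gaps are rounding artifacts).
Batch grand total — Σ batch = 2176 pbw; ignition loss, Σ(batch × LOI) = 175.6 pbw; yield, glass over the total, = 91.93%.

Batch per 2000 pbw glass melt:
  Material A: 446.8 pbw
  Raw B: 1328 pbw
  Raw C: 401.0 pbw
Total batch = 2176 pbw; LOI loss = 175.6 pbw; yield = 91.93%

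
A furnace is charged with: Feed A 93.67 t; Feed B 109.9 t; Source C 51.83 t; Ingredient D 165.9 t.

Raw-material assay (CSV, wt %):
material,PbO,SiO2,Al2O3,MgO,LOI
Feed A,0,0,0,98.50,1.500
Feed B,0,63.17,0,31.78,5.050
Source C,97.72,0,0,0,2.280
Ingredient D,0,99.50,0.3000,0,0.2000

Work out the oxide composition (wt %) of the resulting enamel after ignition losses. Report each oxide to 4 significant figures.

Glass mass = 412.8 t (batch 421.3 − LOI 8.469).
Composition: PbO 12.27%, SiO2 56.80%, Al2O3 0.1206%, MgO 30.81%

Working values are displayed rounded to 4 significant figures within the worked lines. Full precision is held in every operation. A single rounding completes each reported value — the derived quantities (ignition loss, four oxide percentages, the totals, the yield, net glass mass) are re-derived in exact precision from the batch weights on 412.8 t of glass, as written in problem or answer.
Oxide-by-oxide delivered mass:
  PbO: 51.83·0.9772 = 50.65 t
  SiO2: 109.9·0.6317 + 165.9·0.9950 = 234.5 t
  Al2O3: 165.9·0.003000 = 0.4977 t
  MgO: 93.67·0.9850 + 109.9·0.3178 = 127.2 t
LOI: 93.67·0.01500 + 109.9·0.05050 + 51.83·0.02280 + 165.9·0.002000 = 8.469 t
batch − LOI leaves glass = 421.3 − 8.469 = 412.8 t (equal to the oxide-mass sum)
wt % = 100 × oxide mass / glass mass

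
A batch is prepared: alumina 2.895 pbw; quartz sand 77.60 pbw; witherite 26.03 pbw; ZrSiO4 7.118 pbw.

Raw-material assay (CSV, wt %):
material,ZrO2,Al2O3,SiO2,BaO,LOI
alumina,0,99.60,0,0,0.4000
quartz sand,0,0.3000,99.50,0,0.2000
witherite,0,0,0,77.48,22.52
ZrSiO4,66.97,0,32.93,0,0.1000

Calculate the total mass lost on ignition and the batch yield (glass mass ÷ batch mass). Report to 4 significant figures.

All arithmetic maintains full precision throughout. Mid-chain values are displayed with 4-significant-figure rounding as written; every reported number takes exactly one rounding; all derived quantities (the four compositions, the yield, totals, LOI, net glass mass) are re-derived at full float precision from the weighed amounts at 107.6 pbw of glass, as quoted within the question or the answer.
Ignition loss by material:
  alumina: 2.895 × 0.004000 = 0.01158 pbw
  quartz sand: 77.60 × 0.002000 = 0.1552 pbw
  witherite: 26.03 × 0.2252 = 5.862 pbw
  ZrSiO4: 7.118 × 0.001000 = 0.007118 pbw
Total LOI = 6.036 pbw
Glass = batch − LOI = 113.6 − 6.036 = 107.6 pbw

LOI loss = 6.036 pbw; glass = 107.6 pbw; yield = 94.69%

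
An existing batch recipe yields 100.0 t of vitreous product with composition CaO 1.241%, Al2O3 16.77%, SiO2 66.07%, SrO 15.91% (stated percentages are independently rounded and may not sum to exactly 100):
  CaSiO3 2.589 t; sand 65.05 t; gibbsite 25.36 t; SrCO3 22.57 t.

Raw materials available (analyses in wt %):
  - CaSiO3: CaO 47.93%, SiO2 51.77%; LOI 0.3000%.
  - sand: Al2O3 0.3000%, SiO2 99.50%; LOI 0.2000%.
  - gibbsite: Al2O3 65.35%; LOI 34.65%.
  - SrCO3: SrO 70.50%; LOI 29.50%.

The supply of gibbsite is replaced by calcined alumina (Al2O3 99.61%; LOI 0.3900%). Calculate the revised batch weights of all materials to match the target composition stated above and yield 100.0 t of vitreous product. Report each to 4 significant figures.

Revised batch per 100.0 t vitreous product:
  CaSiO3: 2.589 t
  sand: 65.05 t
  calcined alumina: 16.64 t
  SrCO3: 22.57 t
Total batch = 106.8 t; LOI loss = 6.861 t

Intermediates are printed, rounded to four significant figures, on the page; each numeric step carries exact precision at every stage. Every reported number includes exactly one rounding; the derived quantities are re-derived in exact precision (the four compositions, the yield, totals, ignition loss, glass mass) from the batch weights at 100.0 t of glass, exactly as shown in question or answer.
Target oxide masses per 100.0 t vitreous product:
  CaO: 1.241% × 100.0 = 1.241 t
  Al2O3: 16.77% × 100.0 = 16.77 t
  SiO2: 66.07% × 100.0 = 66.07 t
  SrO: 15.91% × 100.0 = 15.91 t
Sums-versus-targets review applying the batch weights above, per the basis as stated (sums match the target masses once rounding is allowed for):
  CaO: 2.589·0.4793 = 1.241 t (target 1.241 t)
  Al2O3: 65.05·0.003000 + 16.64·0.9961 = 16.77 t (target 16.77 t)
  SiO2: 2.589·0.5177 + 65.05·0.9950 = 66.07 t (target 66.07 t)
  SrO: 22.57·0.7050 = 15.91 t (target 15.91 t)
Glass-mass closure: total batch − LOI = 99.99 t (oxide target masses add up to 99.99 t; against the stated basis, 100.0 t — any gap is answer rounding).
Batch total: Σ batch = 106.8 t; the LOI term Σ batch·LOI equals 6.861 t; yield: glass divided by total = 93.58%.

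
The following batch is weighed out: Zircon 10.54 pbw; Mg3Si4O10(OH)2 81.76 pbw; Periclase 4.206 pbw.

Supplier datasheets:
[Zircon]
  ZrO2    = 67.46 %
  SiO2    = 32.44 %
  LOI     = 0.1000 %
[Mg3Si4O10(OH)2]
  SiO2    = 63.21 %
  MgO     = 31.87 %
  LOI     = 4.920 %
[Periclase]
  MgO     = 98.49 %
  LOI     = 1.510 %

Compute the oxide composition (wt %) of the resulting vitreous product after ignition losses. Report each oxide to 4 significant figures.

Glass mass = 92.41 pbw (batch 96.51 − LOI 4.097).
Composition: ZrO2 7.694%, SiO2 59.63%, MgO 32.68%

In-progress results are shown rounded off to 4 significant digits when written out. All arithmetic maintains full float precision all the way through; every reported number takes exactly one rounding; all derived quantities are re-derived starting from the weights at 92.41 pbw of glass in full float precision (the totals, ignition loss, the yield, the three compositions, net glass mass), as set out in the problem or answer text.
What the batch supplies per oxide:
  ZrO2: 10.54·0.6746 = 7.110 pbw
  SiO2: 10.54·0.3244 + 81.76·0.6321 = 55.10 pbw
  MgO: 81.76·0.3187 + 4.206·0.9849 = 30.20 pbw
LOI: 10.54·0.001000 + 81.76·0.04920 + 4.206·0.01510 = 4.097 pbw
Net of LOI, the glass mass = 96.51 − 4.097 = 92.41 pbw (= the summed oxide contributions)
wt % = 100 × oxide mass / glass mass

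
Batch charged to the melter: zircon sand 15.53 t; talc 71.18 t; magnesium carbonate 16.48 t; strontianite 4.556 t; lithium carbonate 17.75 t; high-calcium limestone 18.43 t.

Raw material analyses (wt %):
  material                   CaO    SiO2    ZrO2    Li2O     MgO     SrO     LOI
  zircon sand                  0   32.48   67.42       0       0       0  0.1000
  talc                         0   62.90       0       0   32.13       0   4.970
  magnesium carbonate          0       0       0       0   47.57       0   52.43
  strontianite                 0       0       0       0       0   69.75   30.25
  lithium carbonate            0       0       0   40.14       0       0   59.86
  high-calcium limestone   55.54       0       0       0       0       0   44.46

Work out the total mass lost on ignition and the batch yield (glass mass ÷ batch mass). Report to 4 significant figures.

All arithmetic runs at full precision throughout; the intermediate values are displayed with 4-significant-digit rounding alongside each step. Each reported figure receives exactly one rounding; all derived quantities (yield, glass mass, the totals, the six compositions, LOI) are computed from the batch weights at 111.5 t of glass at full precision, as quoted within the problem or answer text.
Material-by-material LOI:
  zircon sand: 15.53 × 0.001000 = 0.01553 t
  talc: 71.18 × 0.04970 = 3.538 t
  magnesium carbonate: 16.48 × 0.5243 = 8.640 t
  strontianite: 4.556 × 0.3025 = 1.378 t
  lithium carbonate: 17.75 × 0.5986 = 10.63 t
  high-calcium limestone: 18.43 × 0.4446 = 8.194 t
Total LOI = 32.39 t
Glass = batch − LOI = 143.9 − 32.39 = 111.5 t

LOI loss = 32.39 t; glass = 111.5 t; yield = 77.49%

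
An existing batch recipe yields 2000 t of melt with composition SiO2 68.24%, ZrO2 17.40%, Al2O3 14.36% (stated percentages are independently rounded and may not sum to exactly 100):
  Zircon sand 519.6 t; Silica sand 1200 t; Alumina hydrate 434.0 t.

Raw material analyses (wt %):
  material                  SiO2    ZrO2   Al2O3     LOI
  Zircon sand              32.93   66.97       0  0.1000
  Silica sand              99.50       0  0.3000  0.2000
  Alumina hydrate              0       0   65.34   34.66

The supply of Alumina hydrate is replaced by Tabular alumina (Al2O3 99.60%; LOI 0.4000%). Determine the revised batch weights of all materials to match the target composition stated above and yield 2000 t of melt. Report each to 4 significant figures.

In-progress results are printed rounded to four significant figures as written. Every computation maintains full float precision at every stage. Each reported number is rounded exactly once; all derived quantities (net glass mass, the totals, the yield, three oxide percentages, ignition loss) are rebuilt from the batch weights on 2000 t of glass at full float precision as set out in the question or the answer.
Target oxide masses per 2000 t melt:
  SiO2: 68.24% × 2000 = 1365 t
  ZrO2: 17.40% × 2000 = 348.0 t
  Al2O3: 14.36% × 2000 = 287.2 t
Sums-versus-targets review given the weights on record, for the quoted basis mass (sum by sum, the targets are met inside rounding margins):
  SiO2: 519.6·0.3293 + 1200·0.9950 = 1365 t (target 1365 t)
  ZrO2: 519.6·0.6697 = 348.0 t (target 348.0 t)
  Al2O3: 1200·0.003000 + 284.7·0.9960 = 287.2 t (target 287.2 t)
Glass-mass sanity pass: the batch minus its LOI: 2000 t (the targets, summed, come to 2000 t; against the stated basis, 2000 t — gaps are rounding artifacts).
Whole-batch sum: Σ batch = 2004 t; ignition loss, Σ(batch × LOI) = 4.058 t; yield: glass divided by total = 99.80%.

Revised batch per 2000 t melt:
  Zircon sand: 519.6 t
  Silica sand: 1200 t
  Tabular alumina: 284.7 t
Total batch = 2004 t; LOI loss = 4.058 t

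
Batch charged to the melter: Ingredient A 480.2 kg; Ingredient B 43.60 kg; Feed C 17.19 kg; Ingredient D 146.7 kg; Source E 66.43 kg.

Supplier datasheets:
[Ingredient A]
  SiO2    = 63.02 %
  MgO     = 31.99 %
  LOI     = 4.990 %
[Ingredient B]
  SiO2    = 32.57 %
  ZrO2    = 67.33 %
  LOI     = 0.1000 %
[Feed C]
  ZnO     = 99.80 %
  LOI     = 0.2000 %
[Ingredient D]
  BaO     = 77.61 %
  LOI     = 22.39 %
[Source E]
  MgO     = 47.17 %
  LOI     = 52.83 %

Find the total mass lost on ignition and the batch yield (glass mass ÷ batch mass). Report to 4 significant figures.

In-progress results appear with 4-significant-figure rounding in the printout — all internal work keeps full float precision all the way through. Each reported value takes exactly one rounding. Derived quantities are carried at exact precision (totals, ignition loss, the yield, net glass mass, the five compositions) using the weight values per 662.1 kg of glass exactly as shown in the problem or answer text.
Each material's LOI contribution:
  Ingredient A: 480.2 × 0.04990 = 23.96 kg
  Ingredient B: 43.60 × 0.001000 = 0.04360 kg
  Feed C: 17.19 × 0.002000 = 0.03438 kg
  Ingredient D: 146.7 × 0.2239 = 32.85 kg
  Source E: 66.43 × 0.5283 = 35.09 kg
Total LOI = 91.98 kg
Glass = batch − LOI = 754.1 − 91.98 = 662.1 kg

LOI loss = 91.98 kg; glass = 662.1 kg; yield = 87.80%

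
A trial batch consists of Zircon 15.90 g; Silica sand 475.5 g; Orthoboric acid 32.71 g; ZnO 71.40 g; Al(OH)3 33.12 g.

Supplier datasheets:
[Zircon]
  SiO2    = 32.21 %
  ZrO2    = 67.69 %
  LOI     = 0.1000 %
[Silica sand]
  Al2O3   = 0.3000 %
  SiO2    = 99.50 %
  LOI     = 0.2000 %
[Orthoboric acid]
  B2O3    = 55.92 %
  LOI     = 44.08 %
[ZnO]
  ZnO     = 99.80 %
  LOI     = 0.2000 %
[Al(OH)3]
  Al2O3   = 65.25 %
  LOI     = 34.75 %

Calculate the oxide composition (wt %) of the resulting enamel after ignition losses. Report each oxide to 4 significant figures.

Full float precision is kept in every operation; values along the way are displayed, with 4-significant-figure rounding, alongside each step; each reported result is rounded only once; the derived quantities are computed from the weighed amounts for 601.6 g of glass at full float precision (the five compositions, the yield, totals, ignition loss, net glass mass), exactly as printed in question or answer.
What the batch supplies per oxide:
  B2O3: 32.71·0.5592 = 18.29 g
  Al2O3: 475.5·0.003000 + 33.12·0.6525 = 23.04 g
  SiO2: 15.90·0.3221 + 475.5·0.9950 = 478.2 g
  ZnO: 71.40·0.9980 = 71.26 g
  ZrO2: 15.90·0.6769 = 10.76 g
LOI: 15.90·0.001000 + 475.5·0.002000 + 32.71·0.4408 + 71.40·0.002000 + 33.12·0.3475 = 27.04 g
The glass mass, total less LOI, = 628.6 − 27.04 = 601.6 g (equal to the oxide-mass sum)
oxide / glass × 100 gives the wt %

Glass mass = 601.6 g (batch 628.6 − LOI 27.04).
Composition: B2O3 3.041%, Al2O3 3.829%, SiO2 79.50%, ZnO 11.84%, ZrO2 1.789%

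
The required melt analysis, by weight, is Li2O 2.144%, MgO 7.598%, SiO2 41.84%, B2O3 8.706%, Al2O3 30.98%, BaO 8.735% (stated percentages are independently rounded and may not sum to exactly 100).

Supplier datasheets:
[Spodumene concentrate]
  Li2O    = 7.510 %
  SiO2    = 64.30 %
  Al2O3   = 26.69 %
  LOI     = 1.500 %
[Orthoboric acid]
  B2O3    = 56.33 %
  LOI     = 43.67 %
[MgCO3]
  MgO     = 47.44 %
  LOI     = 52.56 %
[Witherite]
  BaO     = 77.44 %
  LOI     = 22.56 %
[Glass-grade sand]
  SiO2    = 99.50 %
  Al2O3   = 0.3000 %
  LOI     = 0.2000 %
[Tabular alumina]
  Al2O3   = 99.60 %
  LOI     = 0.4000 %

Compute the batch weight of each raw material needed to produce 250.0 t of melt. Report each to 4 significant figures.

Working values appear rounded off to 4 significant digits in the printout — full float precision is carried all the way through; a single rounding produces every reported figure — all derived quantities, including ignition loss, the six compositions, yield, the totals, glass mass, are rebuilt using the weight values per 250.0 t of glass in full float precision, as set out in either problem or answer.
Oxide mass targets, per 250.0 t melt:
  Li2O: 2.144% × 250.0 = 5.360 t
  MgO: 7.598% × 250.0 = 19.00 t
  SiO2: 41.84% × 250.0 = 104.6 t
  B2O3: 8.706% × 250.0 = 21.76 t
  Al2O3: 30.98% × 250.0 = 77.45 t
  BaO: 8.735% × 250.0 = 21.84 t
Sums-versus-targets review working from each reported weight, on the stated basis (target by target, the sums agree modulo rounding of the values):
  Li2O: 71.37·0.07510 = 5.360 t (target 5.360 t)
  MgO: 40.04·0.4744 = 18.99 t (target 19.00 t)
  SiO2: 71.37·0.6430 + 59.00·0.9950 = 104.6 t (target 104.6 t)
  B2O3: 38.64·0.5633 = 21.77 t (target 21.76 t)
  Al2O3: 71.37·0.2669 + 59.00·0.003000 + 58.46·0.9960 = 77.45 t (target 77.45 t)
  BaO: 28.20·0.7744 = 21.84 t (target 21.84 t)
Glass-mass bookkeeping: total batch − LOI = 250.0 t (oxide target masses add up to 250.0 t; versus the stated basis of 250.0 t — any gap is answer rounding).
Batch total: Σ batch = 295.7 t; loss to ignition Σ batch·LOI = 45.70 t; yield = glass ÷ total batch = 84.54%.

Batch per 250.0 t melt:
  Spodumene concentrate: 71.37 t
  Orthoboric acid: 38.64 t
  MgCO3: 40.04 t
  Witherite: 28.20 t
  Glass-grade sand: 59.00 t
  Tabular alumina: 58.46 t
Total batch = 295.7 t; LOI loss = 45.70 t; yield = 84.54%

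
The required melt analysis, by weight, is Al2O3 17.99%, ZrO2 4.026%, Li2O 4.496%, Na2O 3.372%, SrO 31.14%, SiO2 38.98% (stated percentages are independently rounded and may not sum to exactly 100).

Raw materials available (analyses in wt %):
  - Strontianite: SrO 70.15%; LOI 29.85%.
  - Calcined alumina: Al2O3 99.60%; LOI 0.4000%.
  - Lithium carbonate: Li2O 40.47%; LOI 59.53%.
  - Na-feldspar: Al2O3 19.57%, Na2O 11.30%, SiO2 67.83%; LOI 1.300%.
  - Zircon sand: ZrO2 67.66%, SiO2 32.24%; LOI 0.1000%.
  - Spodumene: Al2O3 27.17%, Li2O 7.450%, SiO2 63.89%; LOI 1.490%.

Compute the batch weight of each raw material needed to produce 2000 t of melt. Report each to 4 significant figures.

Batch per 2000 t melt:
  Strontianite: 887.8 t
  Calcined alumina: 100.3 t
  Lithium carbonate: 125.3 t
  Na-feldspar: 596.8 t
  Zircon sand: 119.0 t
  Spodumene: 526.6 t
Total batch = 2356 t; LOI loss = 355.7 t; yield = 84.90%

Working values are shown rounded to four significant figures in the printout; all internal work holds full float precision at every stage; every reported value takes just one rounding; all derived quantities are rebuilt using the weight values per 2000 t of glass in full float precision (LOI, the yield, net glass mass, the six compositions, the totals) precisely as stated by the problem or answer text.
Per-oxide target masses for 2000 t melt:
  Al2O3: 17.99% × 2000 = 359.8 t
  ZrO2: 4.026% × 2000 = 80.52 t
  Li2O: 4.496% × 2000 = 89.92 t
  Na2O: 3.372% × 2000 = 67.44 t
  SrO: 31.14% × 2000 = 622.8 t
  SiO2: 38.98% × 2000 = 779.6 t
Sums-versus-targets review given the weights on record, per the basis as stated (target by target, the sums agree modulo rounding of the values):
  Al2O3: 100.3·0.9960 + 596.8·0.1957 + 526.6·0.2717 = 359.8 t (target 359.8 t)
  ZrO2: 119.0·0.6766 = 80.52 t (target 80.52 t)
  Li2O: 125.3·0.4047 + 526.6·0.07450 = 89.94 t (target 89.92 t)
  Na2O: 596.8·0.1130 = 67.44 t (target 67.44 t)
  SrO: 887.8·0.7015 = 622.8 t (target 622.8 t)
  SiO2: 596.8·0.6783 + 119.0·0.3224 + 526.6·0.6389 = 779.6 t (target 779.6 t)
Glass-mass sanity pass: total charge less LOI = 2000 t (summing oxide targets gives 2000 t; versus the stated basis of 2000 t — deltas are rounding alone).
Adding the batch up: Σ batch = 2356 t; ignition loss, Σ(batch × LOI) = 355.7 t; as yield: glass ÷ batch → 84.90%.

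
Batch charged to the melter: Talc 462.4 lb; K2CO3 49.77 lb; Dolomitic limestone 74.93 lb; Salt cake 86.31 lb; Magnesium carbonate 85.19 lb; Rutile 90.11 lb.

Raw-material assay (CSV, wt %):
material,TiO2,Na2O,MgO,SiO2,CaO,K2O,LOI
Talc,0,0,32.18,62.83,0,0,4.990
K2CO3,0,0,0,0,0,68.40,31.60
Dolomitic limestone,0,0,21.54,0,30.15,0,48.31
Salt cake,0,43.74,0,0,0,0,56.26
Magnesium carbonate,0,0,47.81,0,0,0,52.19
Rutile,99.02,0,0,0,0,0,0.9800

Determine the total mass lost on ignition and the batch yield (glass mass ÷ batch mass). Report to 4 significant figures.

All arithmetic maintains exact precision through every step; mid-chain values are displayed rounded to 4 significant digits as written — every reported value is rounded once only — all derived quantities, including six oxide percentages, the yield, glass mass, LOI, totals, are re-derived starting from the weights for 679.8 lb of glass at full precision, as quoted within either problem or answer.
Per-material ignition loss:
  Talc: 462.4 × 0.04990 = 23.07 lb
  K2CO3: 49.77 × 0.3160 = 15.73 lb
  Dolomitic limestone: 74.93 × 0.4831 = 36.20 lb
  Salt cake: 86.31 × 0.5626 = 48.56 lb
  Magnesium carbonate: 85.19 × 0.5219 = 44.46 lb
  Rutile: 90.11 × 0.009800 = 0.8831 lb
Total LOI = 168.9 lb
Glass = batch − LOI = 848.7 − 168.9 = 679.8 lb

LOI loss = 168.9 lb; glass = 679.8 lb; yield = 80.10%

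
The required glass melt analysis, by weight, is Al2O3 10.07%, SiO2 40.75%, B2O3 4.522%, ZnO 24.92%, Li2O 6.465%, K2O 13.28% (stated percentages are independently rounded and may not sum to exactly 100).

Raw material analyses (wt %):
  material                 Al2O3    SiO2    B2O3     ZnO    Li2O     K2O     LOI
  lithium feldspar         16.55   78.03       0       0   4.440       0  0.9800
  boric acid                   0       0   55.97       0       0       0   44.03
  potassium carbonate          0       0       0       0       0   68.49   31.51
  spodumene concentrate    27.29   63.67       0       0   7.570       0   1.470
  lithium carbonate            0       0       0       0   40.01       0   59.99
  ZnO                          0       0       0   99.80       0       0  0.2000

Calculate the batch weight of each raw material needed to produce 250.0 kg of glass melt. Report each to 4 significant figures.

Batch per 250.0 kg glass melt:
  lithium feldspar: 109.4 kg
  boric acid: 20.20 kg
  potassium carbonate: 48.47 kg
  spodumene concentrate: 25.88 kg
  lithium carbonate: 23.35 kg
  ZnO: 62.42 kg
Total batch = 289.7 kg; LOI loss = 39.75 kg; yield = 86.28%

Each numeric step carries full float precision from start to finish; mid-chain values are shown (rounded to four significant figures) within the worked lines — each reported number carries a single rounding — the derived quantities, which include the six compositions, net glass mass, ignition loss, yield, totals, are computed at full precision, as written in question or answer, starting from the weights for 250.0 kg of glass.
Target oxide masses per 250.0 kg glass melt:
  Al2O3: 10.07% × 250.0 = 25.18 kg
  SiO2: 40.75% × 250.0 = 101.9 kg
  B2O3: 4.522% × 250.0 = 11.30 kg
  ZnO: 24.92% × 250.0 = 62.30 kg
  Li2O: 6.465% × 250.0 = 16.16 kg
  K2O: 13.28% × 250.0 = 33.20 kg
Mass-balance tally per oxide given the weights on record, versus the basis set out (summed amounts equal target values modulo rounding of the values):
  Al2O3: 109.4·0.1655 + 25.88·0.2729 = 25.17 kg (target 25.18 kg)
  SiO2: 109.4·0.7803 + 25.88·0.6367 = 101.8 kg (target 101.9 kg)
  B2O3: 20.20·0.5597 = 11.31 kg (target 11.30 kg)
  ZnO: 62.42·0.9980 = 62.30 kg (target 62.30 kg)
  Li2O: 109.4·0.04440 + 25.88·0.07570 + 23.35·0.4001 = 16.16 kg (target 16.16 kg)
  K2O: 48.47·0.6849 = 33.20 kg (target 33.20 kg)
Glass-mass bookkeeping: total batch − LOI = 250.0 kg (the Σ of target masses is 250.0 kg; stated basis 250.0 kg — gaps are rounding artifacts).
Batch grand total — Σ batch = 289.7 kg; LOI loss = Σ batch·LOI = 39.75 kg; yield: glass divided by total = 86.28%.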